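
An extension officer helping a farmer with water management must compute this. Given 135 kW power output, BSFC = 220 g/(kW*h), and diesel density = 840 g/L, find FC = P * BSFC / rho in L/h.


FC = P * BSFC / rho_fuel
   = 135 * 220 / 840
   = 29700 / 840
   = 35.36 L/h


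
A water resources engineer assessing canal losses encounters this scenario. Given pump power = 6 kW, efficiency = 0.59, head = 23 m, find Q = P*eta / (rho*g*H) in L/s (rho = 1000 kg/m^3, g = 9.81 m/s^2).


Q = (P * 1000 * eta) / (rho * g * H)
  = (6 * 1000 * 0.59) / (1000 * 9.81 * 23)
  = 3540 / 225630
  = 0.01569 m^3/s = 15.69 L/s


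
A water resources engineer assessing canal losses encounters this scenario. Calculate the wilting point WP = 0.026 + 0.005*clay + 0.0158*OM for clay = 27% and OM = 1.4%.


WP = 0.026 + 0.005*27 + 0.0158*1.4
   = 0.026 + 0.1350 + 0.0221
   = 0.1831


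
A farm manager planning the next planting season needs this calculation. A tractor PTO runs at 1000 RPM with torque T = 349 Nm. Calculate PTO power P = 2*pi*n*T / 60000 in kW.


P = 2*pi*n*T / 60000
  = 2*pi * 1000 * 349 / 60000
  = 2192831.67 / 60000
  = 36.55 kW


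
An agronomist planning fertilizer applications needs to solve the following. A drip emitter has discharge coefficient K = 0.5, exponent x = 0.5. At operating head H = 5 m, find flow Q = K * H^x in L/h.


Q = K * H^x
  = 0.5 * 5^0.5
  = 0.5 * 2.2361
  = 1.12 L/h


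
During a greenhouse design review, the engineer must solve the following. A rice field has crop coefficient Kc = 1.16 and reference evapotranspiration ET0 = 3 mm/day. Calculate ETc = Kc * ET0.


ETc = Kc * ET0
    = 1.16 * 3
    = 3.48 mm/day


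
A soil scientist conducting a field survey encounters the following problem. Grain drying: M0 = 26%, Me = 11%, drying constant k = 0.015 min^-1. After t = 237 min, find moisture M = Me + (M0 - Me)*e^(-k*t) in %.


M = Me + (M0 - Me) * e^(-k*t)
  = 11 + (26 - 11) * e^(-0.015*237)
  = 11 + 15 * e^(-3.555)
  = 11 + 15 * 0.02858
  = 11 + 0.4287
  = 11.43%


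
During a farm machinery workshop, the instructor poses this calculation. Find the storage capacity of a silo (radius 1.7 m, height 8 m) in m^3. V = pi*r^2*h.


V = pi * r^2 * h
  = pi * 1.7^2 * 8
  = pi * 2.89 * 8
  = 72.63 m^3


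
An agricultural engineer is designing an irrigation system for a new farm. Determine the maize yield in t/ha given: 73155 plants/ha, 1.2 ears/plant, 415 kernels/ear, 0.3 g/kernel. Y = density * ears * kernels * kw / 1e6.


Y = density * ears * kernels * kw
  = 73155 * 1.2 * 415 * 0.3 g/ha
  = 10929357 g/ha
  = 10929.36 kg/ha = 10.93 t/ha


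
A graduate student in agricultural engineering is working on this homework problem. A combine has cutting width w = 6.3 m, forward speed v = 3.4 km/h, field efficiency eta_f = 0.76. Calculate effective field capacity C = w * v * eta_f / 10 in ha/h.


C = w * v * eta_f / 10
  = 6.3 * 3.4 * 0.76 / 10
  = 16.28 / 10
  = 1.63 ha/h


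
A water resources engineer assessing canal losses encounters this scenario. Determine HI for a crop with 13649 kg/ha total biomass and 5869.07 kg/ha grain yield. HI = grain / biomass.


HI = grain_yield / biomass
   = 5869.07 / 13649
   = 0.43


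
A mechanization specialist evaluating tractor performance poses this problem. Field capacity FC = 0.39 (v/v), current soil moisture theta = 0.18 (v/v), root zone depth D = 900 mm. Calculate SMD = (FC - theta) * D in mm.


SMD = (FC - theta) * D
    = (0.39 - 0.18) * 900
    = 0.210 * 900
    = 189 mm


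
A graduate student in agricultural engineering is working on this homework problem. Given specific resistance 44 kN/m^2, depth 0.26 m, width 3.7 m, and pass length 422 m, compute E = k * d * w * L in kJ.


E = k * d * w * L
  = 44 * 0.26 * 3.7 * 422
  = 17862.42 kJ


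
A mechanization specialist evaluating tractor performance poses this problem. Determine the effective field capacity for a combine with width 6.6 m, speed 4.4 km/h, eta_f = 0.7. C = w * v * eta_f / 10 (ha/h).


C = w * v * eta_f / 10
  = 6.6 * 4.4 * 0.7 / 10
  = 20.33 / 10
  = 2.03 ha/h


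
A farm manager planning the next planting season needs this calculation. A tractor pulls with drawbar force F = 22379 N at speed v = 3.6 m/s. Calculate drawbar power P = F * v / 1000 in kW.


P = F * v / 1000
  = 22379 * 3.6 / 1000
  = 80564.40 / 1000
  = 80.56 kW


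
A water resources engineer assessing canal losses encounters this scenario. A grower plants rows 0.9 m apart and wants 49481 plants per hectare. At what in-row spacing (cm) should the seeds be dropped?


spacing = 10000 / (row_sp * density)
        = 10000 / (0.9 * 49481)
        = 10000 / 44532.90
        = 0.22455 m = 22.46 cm


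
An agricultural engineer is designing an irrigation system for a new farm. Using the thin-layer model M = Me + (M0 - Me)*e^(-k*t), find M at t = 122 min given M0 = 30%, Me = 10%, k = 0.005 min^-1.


M = Me + (M0 - Me) * e^(-k*t)
  = 10 + (30 - 10) * e^(-0.005*122)
  = 10 + 20 * e^(-0.610)
  = 10 + 20 * 0.54335
  = 10 + 10.8670
  = 20.87%


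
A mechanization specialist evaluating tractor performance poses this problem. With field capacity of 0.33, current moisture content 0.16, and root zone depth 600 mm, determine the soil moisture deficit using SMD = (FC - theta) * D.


SMD = (FC - theta) * D
    = (0.33 - 0.16) * 600
    = 0.170 * 600
    = 102 mm


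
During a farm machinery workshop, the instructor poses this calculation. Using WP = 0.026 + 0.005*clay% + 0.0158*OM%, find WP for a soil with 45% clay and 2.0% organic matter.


WP = 0.026 + 0.005*45 + 0.0158*2.0
   = 0.026 + 0.2250 + 0.0316
   = 0.2826


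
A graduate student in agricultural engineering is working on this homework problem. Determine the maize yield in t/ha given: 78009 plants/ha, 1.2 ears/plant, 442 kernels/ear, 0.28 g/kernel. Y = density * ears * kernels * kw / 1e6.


Y = density * ears * kernels * kw
  = 78009 * 1.2 * 442 * 0.28 g/ha
  = 11585272.61 g/ha
  = 11585.27 kg/ha = 11.59 t/ha


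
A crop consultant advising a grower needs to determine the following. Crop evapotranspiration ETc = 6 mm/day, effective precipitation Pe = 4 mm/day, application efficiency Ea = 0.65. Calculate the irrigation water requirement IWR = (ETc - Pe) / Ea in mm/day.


IWR = (ETc - Pe) / Ea
    = (6 - 4) / 0.65
    = 2 / 0.65
    = 3.08 mm/day


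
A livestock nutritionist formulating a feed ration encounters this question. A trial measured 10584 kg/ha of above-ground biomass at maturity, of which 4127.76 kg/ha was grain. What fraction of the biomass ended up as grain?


HI = grain_yield / biomass
   = 4127.76 / 10584
   = 0.39


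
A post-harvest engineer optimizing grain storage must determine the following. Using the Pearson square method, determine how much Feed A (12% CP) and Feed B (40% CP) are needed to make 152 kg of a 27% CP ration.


parts_A = CP_b - target = 40 - 27 = 13
parts_B = target - CP_a = 27 - 12 = 15
total_parts = 13 + 15 = 28
Feed A = 152 * 13 / 28 = 70.57 kg
Feed B = 152 * 15 / 28 = 81.43 kg

70.57 kg


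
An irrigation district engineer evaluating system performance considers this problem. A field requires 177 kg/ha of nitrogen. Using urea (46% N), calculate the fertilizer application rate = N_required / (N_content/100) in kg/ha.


Rate = N_required / (N_content / 100)
     = 177 / (46 / 100)
     = 177 / 0.46
     = 384.78 kg/ha


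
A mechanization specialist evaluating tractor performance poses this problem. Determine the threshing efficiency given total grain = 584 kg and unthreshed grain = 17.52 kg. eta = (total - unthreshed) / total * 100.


eta = (total - unthreshed) / total * 100
    = (584 - 17.52) / 584 * 100
    = 566.48 / 584 * 100
    = 97%


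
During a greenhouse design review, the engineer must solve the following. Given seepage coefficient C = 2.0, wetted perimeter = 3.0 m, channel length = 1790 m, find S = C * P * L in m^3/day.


S = C * P * L
  = 2.0 * 3.0 * 1790
  = 10740 m^3/day


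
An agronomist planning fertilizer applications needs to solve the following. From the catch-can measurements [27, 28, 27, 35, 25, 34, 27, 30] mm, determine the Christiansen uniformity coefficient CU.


xbar = 233 / 8 = 29.125
sum|xi - xbar| = 23.250
CU = 100 * (1 - 23.250 / (8 * 29.125))
   = 100 * (1 - 0.0998)
   = 90.02%


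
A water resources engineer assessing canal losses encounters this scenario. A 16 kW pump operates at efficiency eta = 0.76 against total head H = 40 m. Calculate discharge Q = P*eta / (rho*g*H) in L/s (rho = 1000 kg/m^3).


Q = (P * 1000 * eta) / (rho * g * H)
  = (16 * 1000 * 0.76) / (1000 * 9.81 * 40)
  = 12160 / 392400
  = 0.03099 m^3/s = 30.99 L/s


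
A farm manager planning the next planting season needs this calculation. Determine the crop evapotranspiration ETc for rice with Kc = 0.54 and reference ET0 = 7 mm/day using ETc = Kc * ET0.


ETc = Kc * ET0
    = 0.54 * 7
    = 3.78 mm/day


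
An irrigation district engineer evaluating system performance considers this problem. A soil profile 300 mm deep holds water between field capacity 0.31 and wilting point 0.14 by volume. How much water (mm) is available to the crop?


AW = (FC - WP) * D
   = (0.31 - 0.14) * 300
   = 0.17 * 300
   = 51 mm


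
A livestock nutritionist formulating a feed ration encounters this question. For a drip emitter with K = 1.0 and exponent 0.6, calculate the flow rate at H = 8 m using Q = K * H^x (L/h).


Q = K * H^x
  = 1.0 * 8^0.6
  = 1.0 * 3.4822
  = 3.48 L/h


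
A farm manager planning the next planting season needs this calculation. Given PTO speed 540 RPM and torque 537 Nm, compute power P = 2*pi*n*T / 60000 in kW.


P = 2*pi*n*T / 60000
  = 2*pi * 540 * 537 / 60000
  = 1821998.08 / 60000
  = 30.37 kW


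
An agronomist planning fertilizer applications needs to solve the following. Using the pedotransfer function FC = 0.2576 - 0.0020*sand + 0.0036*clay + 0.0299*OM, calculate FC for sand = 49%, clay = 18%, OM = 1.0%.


FC = 0.2576 - 0.0020*49 + 0.0036*18 + 0.0299*1.0
   = 0.2576 - 0.0980 + 0.0648 + 0.0299
   = 0.2543


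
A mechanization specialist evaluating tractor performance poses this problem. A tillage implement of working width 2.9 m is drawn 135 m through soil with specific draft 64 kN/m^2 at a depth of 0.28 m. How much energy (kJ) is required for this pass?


E = k * d * w * L
  = 64 * 0.28 * 2.9 * 135
  = 7015.68 kJ


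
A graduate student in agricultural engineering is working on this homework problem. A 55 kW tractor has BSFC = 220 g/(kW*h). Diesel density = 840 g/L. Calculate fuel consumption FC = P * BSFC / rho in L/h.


FC = P * BSFC / rho_fuel
   = 55 * 220 / 840
   = 12100 / 840
   = 14.40 L/h


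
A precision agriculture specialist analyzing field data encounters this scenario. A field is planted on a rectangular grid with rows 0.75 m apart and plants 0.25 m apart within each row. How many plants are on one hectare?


D = 10000 / (row_sp * plant_sp)
  = 10000 / (0.75 * 0.25)
  = 10000 / 0.1875
  = 53333.33 plants/ha


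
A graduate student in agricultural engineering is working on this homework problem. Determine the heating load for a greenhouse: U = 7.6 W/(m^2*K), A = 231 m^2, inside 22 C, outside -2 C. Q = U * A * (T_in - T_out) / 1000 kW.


dT = 22 - (-2) = 24 K
Q = U * A * dT
  = 7.6 * 231 * 24
  = 42134.40 W = 42.13 kW


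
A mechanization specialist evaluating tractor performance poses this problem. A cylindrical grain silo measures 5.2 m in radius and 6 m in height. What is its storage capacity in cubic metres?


V = pi * r^2 * h
  = pi * 5.2^2 * 6
  = pi * 27.04 * 6
  = 509.69 m^3


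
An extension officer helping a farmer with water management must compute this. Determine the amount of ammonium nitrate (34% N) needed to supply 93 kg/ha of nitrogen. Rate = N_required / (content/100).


Rate = N_required / (N_content / 100)
     = 93 / (34 / 100)
     = 93 / 0.34
     = 273.53 kg/ha


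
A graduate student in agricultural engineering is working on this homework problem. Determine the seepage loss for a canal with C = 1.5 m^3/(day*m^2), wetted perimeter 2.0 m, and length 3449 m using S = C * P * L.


S = C * P * L
  = 1.5 * 2.0 * 3449
  = 10347 m^3/day


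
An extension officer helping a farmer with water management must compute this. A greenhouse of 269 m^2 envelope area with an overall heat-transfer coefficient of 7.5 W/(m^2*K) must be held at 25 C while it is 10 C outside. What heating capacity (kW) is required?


dT = 25 - (10) = 15 K
Q = U * A * dT
  = 7.5 * 269 * 15
  = 30262.50 W = 30.26 kW


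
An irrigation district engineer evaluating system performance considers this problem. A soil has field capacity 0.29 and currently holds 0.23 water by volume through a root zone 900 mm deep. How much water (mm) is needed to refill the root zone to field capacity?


SMD = (FC - theta) * D
    = (0.29 - 0.23) * 900
    = 0.060 * 900
    = 54 mm


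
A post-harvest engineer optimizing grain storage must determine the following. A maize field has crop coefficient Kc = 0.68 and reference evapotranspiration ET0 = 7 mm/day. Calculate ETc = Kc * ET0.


ETc = Kc * ET0
    = 0.68 * 7
    = 4.76 mm/day


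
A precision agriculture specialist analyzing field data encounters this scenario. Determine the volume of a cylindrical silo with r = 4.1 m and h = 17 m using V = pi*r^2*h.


V = pi * r^2 * h
  = pi * 4.1^2 * 17
  = pi * 16.81 * 17
  = 897.77 m^3


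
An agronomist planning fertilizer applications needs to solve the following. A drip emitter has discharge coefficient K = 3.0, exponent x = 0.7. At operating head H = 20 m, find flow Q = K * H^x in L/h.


Q = K * H^x
  = 3.0 * 20^0.7
  = 3.0 * 8.1418
  = 24.43 L/h


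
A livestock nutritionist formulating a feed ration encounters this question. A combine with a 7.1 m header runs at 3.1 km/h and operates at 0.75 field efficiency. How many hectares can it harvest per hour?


C = w * v * eta_f / 10
  = 7.1 * 3.1 * 0.75 / 10
  = 16.51 / 10
  = 1.65 ha/h


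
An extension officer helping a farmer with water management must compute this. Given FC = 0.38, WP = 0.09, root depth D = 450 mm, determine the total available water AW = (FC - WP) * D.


AW = (FC - WP) * D
   = (0.38 - 0.09) * 450
   = 0.29 * 450
   = 130.50 mm


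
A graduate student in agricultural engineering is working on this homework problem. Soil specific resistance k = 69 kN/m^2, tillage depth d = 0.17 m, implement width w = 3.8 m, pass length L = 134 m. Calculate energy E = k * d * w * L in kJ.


E = k * d * w * L
  = 69 * 0.17 * 3.8 * 134
  = 5972.92 kJ


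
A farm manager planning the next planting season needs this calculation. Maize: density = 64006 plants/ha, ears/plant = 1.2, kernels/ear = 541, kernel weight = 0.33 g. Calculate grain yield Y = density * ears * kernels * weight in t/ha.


Y = density * ears * kernels * kw
  = 64006 * 1.2 * 541 * 0.33 g/ha
  = 13712389.42 g/ha
  = 13712.39 kg/ha = 13.71 t/ha


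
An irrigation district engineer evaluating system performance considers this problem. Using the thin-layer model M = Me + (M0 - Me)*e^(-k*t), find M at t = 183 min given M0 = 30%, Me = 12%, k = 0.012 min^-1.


M = Me + (M0 - Me) * e^(-k*t)
  = 12 + (30 - 12) * e^(-0.012*183)
  = 12 + 18 * e^(-2.196)
  = 12 + 18 * 0.11125
  = 12 + 2.0025
  = 14.00%


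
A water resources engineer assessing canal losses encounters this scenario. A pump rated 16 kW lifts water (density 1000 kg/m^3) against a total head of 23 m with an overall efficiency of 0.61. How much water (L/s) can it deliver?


Q = (P * 1000 * eta) / (rho * g * H)
  = (16 * 1000 * 0.61) / (1000 * 9.81 * 23)
  = 9760 / 225630
  = 0.04326 m^3/s = 43.26 L/s


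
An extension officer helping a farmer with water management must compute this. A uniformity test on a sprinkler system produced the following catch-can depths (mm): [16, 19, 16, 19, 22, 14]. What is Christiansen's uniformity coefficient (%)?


xbar = 106 / 6 = 17.667
sum|xi - xbar| = 14
CU = 100 * (1 - 14 / (6 * 17.667))
   = 100 * (1 - 0.1321)
   = 86.79%


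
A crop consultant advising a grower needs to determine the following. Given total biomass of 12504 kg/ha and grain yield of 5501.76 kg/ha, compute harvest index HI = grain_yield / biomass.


HI = grain_yield / biomass
   = 5501.76 / 12504
   = 0.44


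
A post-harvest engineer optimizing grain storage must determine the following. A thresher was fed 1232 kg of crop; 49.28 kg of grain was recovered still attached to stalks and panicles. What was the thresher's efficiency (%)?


eta = (total - unthreshed) / total * 100
    = (1232 - 49.28) / 1232 * 100
    = 1182.72 / 1232 * 100
    = 96%


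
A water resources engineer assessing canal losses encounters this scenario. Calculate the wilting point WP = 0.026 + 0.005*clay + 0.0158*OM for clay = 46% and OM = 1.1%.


WP = 0.026 + 0.005*46 + 0.0158*1.1
   = 0.026 + 0.2300 + 0.0174
   = 0.2734


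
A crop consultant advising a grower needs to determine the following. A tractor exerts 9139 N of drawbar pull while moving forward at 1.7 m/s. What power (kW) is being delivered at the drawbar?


P = F * v / 1000
  = 9139 * 1.7 / 1000
  = 15536.30 / 1000
  = 15.54 kW


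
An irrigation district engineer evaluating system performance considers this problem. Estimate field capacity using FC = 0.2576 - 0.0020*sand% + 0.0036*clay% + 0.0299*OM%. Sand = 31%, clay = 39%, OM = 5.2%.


FC = 0.2576 - 0.0020*31 + 0.0036*39 + 0.0299*5.2
   = 0.2576 - 0.0620 + 0.1404 + 0.1555
   = 0.4915


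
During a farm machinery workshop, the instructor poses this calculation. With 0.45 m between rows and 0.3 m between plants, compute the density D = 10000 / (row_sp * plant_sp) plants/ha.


D = 10000 / (row_sp * plant_sp)
  = 10000 / (0.45 * 0.3)
  = 10000 / 0.1350
  = 74074.07 plants/ha


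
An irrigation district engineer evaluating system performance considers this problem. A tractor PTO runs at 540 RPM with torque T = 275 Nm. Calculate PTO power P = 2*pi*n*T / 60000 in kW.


P = 2*pi*n*T / 60000
  = 2*pi * 540 * 275 / 60000
  = 933053.02 / 60000
  = 15.55 kW


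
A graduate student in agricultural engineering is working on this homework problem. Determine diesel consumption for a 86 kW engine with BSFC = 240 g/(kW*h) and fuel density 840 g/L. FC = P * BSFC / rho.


FC = P * BSFC / rho_fuel
   = 86 * 240 / 840
   = 20640 / 840
   = 24.57 L/h


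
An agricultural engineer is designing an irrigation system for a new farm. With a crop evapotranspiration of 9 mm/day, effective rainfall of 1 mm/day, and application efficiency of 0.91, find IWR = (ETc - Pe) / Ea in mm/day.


IWR = (ETc - Pe) / Ea
    = (9 - 1) / 0.91
    = 8 / 0.91
    = 8.79 mm/day


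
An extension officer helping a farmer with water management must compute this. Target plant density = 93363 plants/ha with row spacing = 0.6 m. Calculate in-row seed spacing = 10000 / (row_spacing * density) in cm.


spacing = 10000 / (row_sp * density)
        = 10000 / (0.6 * 93363)
        = 10000 / 56017.80
        = 0.17851 m = 17.85 cm


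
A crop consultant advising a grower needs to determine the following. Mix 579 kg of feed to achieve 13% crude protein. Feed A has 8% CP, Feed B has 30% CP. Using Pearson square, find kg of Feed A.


parts_A = CP_b - target = 30 - 13 = 17
parts_B = target - CP_a = 13 - 8 = 5
total_parts = 17 + 5 = 22
Feed A = 579 * 17 / 22 = 447.41 kg
Feed B = 579 * 5 / 22 = 131.59 kg

447.41 kg


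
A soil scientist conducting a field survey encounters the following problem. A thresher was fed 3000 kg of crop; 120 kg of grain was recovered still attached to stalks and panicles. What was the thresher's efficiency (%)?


eta = (total - unthreshed) / total * 100
    = (3000 - 120) / 3000 * 100
    = 2880 / 3000 * 100
    = 96%


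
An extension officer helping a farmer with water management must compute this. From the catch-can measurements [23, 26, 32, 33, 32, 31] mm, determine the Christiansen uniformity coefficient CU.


xbar = 177 / 6 = 29.500
sum|xi - xbar| = 20
CU = 100 * (1 - 20 / (6 * 29.500))
   = 100 * (1 - 0.1130)
   = 88.70%


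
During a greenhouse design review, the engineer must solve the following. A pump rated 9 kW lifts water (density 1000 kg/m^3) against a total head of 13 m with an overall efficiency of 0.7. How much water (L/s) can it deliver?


Q = (P * 1000 * eta) / (rho * g * H)
  = (9 * 1000 * 0.7) / (1000 * 9.81 * 13)
  = 6300 / 127530
  = 0.04940 m^3/s = 49.40 L/s


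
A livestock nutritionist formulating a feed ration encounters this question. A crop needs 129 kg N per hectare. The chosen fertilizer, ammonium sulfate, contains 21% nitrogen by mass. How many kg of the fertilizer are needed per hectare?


Rate = N_required / (N_content / 100)
     = 129 / (21 / 100)
     = 129 / 0.21
     = 614.29 kg/ha


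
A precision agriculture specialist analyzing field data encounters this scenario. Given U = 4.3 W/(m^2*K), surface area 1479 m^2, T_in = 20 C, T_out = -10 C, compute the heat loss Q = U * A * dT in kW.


dT = 20 - (-10) = 30 K
Q = U * A * dT
  = 4.3 * 1479 * 30
  = 190791 W = 190.79 kW


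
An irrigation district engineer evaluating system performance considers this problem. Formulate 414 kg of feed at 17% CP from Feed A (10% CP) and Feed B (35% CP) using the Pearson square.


parts_A = CP_b - target = 35 - 17 = 18
parts_B = target - CP_a = 17 - 10 = 7
total_parts = 18 + 7 = 25
Feed A = 414 * 18 / 25 = 298.08 kg
Feed B = 414 * 7 / 25 = 115.92 kg

298.08 kg


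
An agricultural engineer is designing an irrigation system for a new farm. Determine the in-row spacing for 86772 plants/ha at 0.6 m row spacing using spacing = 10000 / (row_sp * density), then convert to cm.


spacing = 10000 / (row_sp * density)
        = 10000 / (0.6 * 86772)
        = 10000 / 52063.20
        = 0.19207 m = 19.21 cm


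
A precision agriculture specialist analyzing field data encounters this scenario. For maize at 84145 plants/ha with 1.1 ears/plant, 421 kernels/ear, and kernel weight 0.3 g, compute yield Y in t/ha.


Y = density * ears * kernels * kw
  = 84145 * 1.1 * 421 * 0.3 g/ha
  = 11690264.85 g/ha
  = 11690.26 kg/ha = 11.69 t/ha


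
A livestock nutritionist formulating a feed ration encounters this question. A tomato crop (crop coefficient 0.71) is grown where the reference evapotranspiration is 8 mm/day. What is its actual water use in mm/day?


ETc = Kc * ET0
    = 0.71 * 8
    = 5.68 mm/day


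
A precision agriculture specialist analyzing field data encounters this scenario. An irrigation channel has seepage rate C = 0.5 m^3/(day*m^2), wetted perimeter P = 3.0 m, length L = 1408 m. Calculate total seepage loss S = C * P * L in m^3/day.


S = C * P * L
  = 0.5 * 3.0 * 1408
  = 2112 m^3/day


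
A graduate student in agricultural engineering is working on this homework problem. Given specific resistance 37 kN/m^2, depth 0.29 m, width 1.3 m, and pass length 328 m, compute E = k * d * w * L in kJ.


E = k * d * w * L
  = 37 * 0.29 * 1.3 * 328
  = 4575.27 kJ


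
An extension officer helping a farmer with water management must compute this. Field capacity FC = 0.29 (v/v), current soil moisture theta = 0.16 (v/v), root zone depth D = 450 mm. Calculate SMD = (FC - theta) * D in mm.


SMD = (FC - theta) * D
    = (0.29 - 0.16) * 450
    = 0.130 * 450
    = 58.50 mm


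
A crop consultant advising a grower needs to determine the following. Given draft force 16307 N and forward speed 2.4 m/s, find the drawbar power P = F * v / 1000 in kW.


P = F * v / 1000
  = 16307 * 2.4 / 1000
  = 39136.80 / 1000
  = 39.14 kW


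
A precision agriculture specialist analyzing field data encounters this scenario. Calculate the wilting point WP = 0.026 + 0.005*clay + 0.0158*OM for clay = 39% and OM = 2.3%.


WP = 0.026 + 0.005*39 + 0.0158*2.3
   = 0.026 + 0.1950 + 0.0363
   = 0.2573


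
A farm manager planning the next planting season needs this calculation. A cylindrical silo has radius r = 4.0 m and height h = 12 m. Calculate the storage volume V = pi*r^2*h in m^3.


V = pi * r^2 * h
  = pi * 4.0^2 * 12
  = pi * 16 * 12
  = 603.19 m^3


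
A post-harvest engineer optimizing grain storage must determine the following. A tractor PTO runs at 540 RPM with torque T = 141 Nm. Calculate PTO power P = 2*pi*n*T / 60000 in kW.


P = 2*pi*n*T / 60000
  = 2*pi * 540 * 141 / 60000
  = 478401.73 / 60000
  = 7.97 kW


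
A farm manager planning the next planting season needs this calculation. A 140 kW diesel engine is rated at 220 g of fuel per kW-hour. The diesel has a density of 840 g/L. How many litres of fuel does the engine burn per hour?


FC = P * BSFC / rho_fuel
   = 140 * 220 / 840
   = 30800 / 840
   = 36.67 L/h


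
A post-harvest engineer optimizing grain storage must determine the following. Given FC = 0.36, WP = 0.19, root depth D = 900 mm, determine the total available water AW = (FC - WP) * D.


AW = (FC - WP) * D
   = (0.36 - 0.19) * 900
   = 0.17 * 900
   = 153 mm


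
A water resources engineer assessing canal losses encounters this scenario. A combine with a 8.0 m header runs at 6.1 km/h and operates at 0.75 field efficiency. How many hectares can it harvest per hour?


C = w * v * eta_f / 10
  = 8.0 * 6.1 * 0.75 / 10
  = 36.60 / 10
  = 3.66 ha/h


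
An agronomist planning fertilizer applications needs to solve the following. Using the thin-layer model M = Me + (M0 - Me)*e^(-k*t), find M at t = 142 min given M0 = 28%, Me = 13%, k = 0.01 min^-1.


M = Me + (M0 - Me) * e^(-k*t)
  = 13 + (28 - 13) * e^(-0.01*142)
  = 13 + 15 * e^(-1.420)
  = 13 + 15 * 0.24171
  = 13 + 3.6257
  = 16.63%


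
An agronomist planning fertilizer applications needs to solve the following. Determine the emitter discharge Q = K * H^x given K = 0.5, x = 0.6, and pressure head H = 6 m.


Q = K * H^x
  = 0.5 * 6^0.6
  = 0.5 * 2.9302
  = 1.47 L/h


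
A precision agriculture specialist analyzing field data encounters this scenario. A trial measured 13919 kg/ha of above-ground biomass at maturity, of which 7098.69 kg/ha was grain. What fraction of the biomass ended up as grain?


HI = grain_yield / biomass
   = 7098.69 / 13919
   = 0.51


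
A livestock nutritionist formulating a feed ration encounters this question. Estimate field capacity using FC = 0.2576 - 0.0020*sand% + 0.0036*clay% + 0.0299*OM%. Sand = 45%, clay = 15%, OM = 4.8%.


FC = 0.2576 - 0.0020*45 + 0.0036*15 + 0.0299*4.8
   = 0.2576 - 0.0900 + 0.0540 + 0.1435
   = 0.3651


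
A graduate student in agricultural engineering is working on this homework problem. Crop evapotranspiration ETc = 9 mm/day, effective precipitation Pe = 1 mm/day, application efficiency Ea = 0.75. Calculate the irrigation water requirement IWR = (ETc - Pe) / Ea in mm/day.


IWR = (ETc - Pe) / Ea
    = (9 - 1) / 0.75
    = 8 / 0.75
    = 10.67 mm/day


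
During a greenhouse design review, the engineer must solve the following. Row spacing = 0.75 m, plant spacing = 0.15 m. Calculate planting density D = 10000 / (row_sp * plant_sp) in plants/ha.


D = 10000 / (row_sp * plant_sp)
  = 10000 / (0.75 * 0.15)
  = 10000 / 0.1125
  = 88888.89 plants/ha


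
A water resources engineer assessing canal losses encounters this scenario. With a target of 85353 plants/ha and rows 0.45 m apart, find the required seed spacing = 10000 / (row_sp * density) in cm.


spacing = 10000 / (row_sp * density)
        = 10000 / (0.45 * 85353)
        = 10000 / 38408.85
        = 0.26036 m = 26.04 cm


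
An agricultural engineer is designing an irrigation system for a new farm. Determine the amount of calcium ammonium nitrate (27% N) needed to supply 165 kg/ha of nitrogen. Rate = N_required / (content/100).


Rate = N_required / (N_content / 100)
     = 165 / (27 / 100)
     = 165 / 0.27
     = 611.11 kg/ha


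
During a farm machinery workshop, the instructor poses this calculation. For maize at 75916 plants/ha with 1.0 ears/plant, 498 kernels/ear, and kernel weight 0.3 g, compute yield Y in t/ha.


Y = density * ears * kernels * kw
  = 75916 * 1.0 * 498 * 0.3 g/ha
  = 11341850.40 g/ha
  = 11341.85 kg/ha = 11.34 t/ha


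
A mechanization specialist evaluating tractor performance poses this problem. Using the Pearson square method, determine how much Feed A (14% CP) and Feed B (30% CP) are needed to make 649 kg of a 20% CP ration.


parts_A = CP_b - target = 30 - 20 = 10
parts_B = target - CP_a = 20 - 14 = 6
total_parts = 10 + 6 = 16
Feed A = 649 * 10 / 16 = 405.63 kg
Feed B = 649 * 6 / 16 = 243.38 kg

405.63 kg


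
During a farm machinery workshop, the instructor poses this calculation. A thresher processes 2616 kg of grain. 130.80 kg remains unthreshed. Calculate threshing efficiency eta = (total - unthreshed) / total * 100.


eta = (total - unthreshed) / total * 100
    = (2616 - 130.80) / 2616 * 100
    = 2485.20 / 2616 * 100
    = 95%


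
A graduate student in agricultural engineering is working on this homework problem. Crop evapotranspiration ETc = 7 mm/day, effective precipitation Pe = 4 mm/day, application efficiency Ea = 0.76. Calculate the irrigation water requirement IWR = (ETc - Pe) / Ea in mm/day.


IWR = (ETc - Pe) / Ea
    = (7 - 4) / 0.76
    = 3 / 0.76
    = 3.95 mm/day


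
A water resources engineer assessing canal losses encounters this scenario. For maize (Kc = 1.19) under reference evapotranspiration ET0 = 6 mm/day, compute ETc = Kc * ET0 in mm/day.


ETc = Kc * ET0
    = 1.19 * 6
    = 7.14 mm/day


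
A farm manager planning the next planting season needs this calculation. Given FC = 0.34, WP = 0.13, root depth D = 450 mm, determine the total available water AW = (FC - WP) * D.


AW = (FC - WP) * D
   = (0.34 - 0.13) * 450
   = 0.21 * 450
   = 94.50 mm


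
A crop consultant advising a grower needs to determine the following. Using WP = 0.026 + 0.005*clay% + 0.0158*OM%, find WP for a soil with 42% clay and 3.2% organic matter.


WP = 0.026 + 0.005*42 + 0.0158*3.2
   = 0.026 + 0.2100 + 0.0506
   = 0.2866


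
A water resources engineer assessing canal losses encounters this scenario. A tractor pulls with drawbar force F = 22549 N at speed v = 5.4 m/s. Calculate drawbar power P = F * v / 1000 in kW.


P = F * v / 1000
  = 22549 * 5.4 / 1000
  = 121764.60 / 1000
  = 121.76 kW


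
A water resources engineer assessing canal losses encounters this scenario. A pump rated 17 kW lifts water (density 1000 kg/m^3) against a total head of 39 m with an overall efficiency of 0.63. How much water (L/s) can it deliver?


Q = (P * 1000 * eta) / (rho * g * H)
  = (17 * 1000 * 0.63) / (1000 * 9.81 * 39)
  = 10710 / 382590
  = 0.02799 m^3/s = 27.99 L/s


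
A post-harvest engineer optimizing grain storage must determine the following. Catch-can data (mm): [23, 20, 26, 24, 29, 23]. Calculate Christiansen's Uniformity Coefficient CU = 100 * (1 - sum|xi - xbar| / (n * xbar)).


xbar = 145 / 6 = 24.167
sum|xi - xbar| = 13.333
CU = 100 * (1 - 13.333 / (6 * 24.167))
   = 100 * (1 - 0.0920)
   = 90.80%


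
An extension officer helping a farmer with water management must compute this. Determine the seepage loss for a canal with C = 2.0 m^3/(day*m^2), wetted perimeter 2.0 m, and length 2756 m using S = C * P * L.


S = C * P * L
  = 2.0 * 2.0 * 2756
  = 11024 m^3/day


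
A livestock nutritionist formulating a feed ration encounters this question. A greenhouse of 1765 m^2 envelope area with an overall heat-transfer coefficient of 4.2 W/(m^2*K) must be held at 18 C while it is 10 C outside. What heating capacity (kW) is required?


dT = 18 - (10) = 8 K
Q = U * A * dT
  = 4.2 * 1765 * 8
  = 59304 W = 59.30 kW


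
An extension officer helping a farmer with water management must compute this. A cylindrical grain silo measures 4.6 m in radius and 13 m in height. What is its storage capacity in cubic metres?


V = pi * r^2 * h
  = pi * 4.6^2 * 13
  = pi * 21.16 * 13
  = 864.19 m^3


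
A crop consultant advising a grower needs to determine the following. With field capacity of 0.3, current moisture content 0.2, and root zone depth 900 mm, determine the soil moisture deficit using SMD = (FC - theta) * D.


SMD = (FC - theta) * D
    = (0.3 - 0.2) * 900
    = 0.100 * 900
    = 90 mm


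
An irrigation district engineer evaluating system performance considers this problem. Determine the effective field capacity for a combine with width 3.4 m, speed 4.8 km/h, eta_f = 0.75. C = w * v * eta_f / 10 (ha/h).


C = w * v * eta_f / 10
  = 3.4 * 4.8 * 0.75 / 10
  = 12.24 / 10
  = 1.22 ha/h


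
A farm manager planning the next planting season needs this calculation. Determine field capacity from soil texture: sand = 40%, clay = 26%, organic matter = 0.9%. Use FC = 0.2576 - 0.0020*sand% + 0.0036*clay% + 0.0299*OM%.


FC = 0.2576 - 0.0020*40 + 0.0036*26 + 0.0299*0.9
   = 0.2576 - 0.0800 + 0.0936 + 0.0269
   = 0.2981


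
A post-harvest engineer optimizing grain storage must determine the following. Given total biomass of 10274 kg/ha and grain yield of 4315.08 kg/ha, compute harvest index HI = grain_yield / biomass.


HI = grain_yield / biomass
   = 4315.08 / 10274
   = 0.42


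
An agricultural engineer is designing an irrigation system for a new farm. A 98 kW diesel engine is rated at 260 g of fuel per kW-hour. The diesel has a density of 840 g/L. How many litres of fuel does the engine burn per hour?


FC = P * BSFC / rho_fuel
   = 98 * 260 / 840
   = 25480 / 840
   = 30.33 L/h


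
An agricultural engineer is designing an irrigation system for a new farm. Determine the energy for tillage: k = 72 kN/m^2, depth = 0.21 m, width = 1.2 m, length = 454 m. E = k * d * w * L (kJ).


E = k * d * w * L
  = 72 * 0.21 * 1.2 * 454
  = 8237.38 kJ


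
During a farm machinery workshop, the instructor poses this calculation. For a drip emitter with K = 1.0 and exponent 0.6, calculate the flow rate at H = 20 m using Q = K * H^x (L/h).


Q = K * H^x
  = 1.0 * 20^0.6
  = 1.0 * 6.0342
  = 6.03 L/h


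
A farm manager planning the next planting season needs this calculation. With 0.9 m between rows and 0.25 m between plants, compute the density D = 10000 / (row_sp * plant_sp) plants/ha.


D = 10000 / (row_sp * plant_sp)
  = 10000 / (0.9 * 0.25)
  = 10000 / 0.2250
  = 44444.44 plants/ha


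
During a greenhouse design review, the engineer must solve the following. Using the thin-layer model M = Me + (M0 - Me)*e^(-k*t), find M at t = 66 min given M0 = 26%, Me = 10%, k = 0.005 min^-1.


M = Me + (M0 - Me) * e^(-k*t)
  = 10 + (26 - 10) * e^(-0.005*66)
  = 10 + 16 * e^(-0.330)
  = 10 + 16 * 0.71892
  = 10 + 11.5028
  = 21.50%


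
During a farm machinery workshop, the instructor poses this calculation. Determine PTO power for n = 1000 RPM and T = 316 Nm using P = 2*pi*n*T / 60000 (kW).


P = 2*pi*n*T / 60000
  = 2*pi * 1000 * 316 / 60000
  = 1985486.56 / 60000
  = 33.09 kW


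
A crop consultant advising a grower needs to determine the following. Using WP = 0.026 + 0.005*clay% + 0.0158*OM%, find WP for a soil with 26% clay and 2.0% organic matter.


WP = 0.026 + 0.005*26 + 0.0158*2.0
   = 0.026 + 0.1300 + 0.0316
   = 0.1876


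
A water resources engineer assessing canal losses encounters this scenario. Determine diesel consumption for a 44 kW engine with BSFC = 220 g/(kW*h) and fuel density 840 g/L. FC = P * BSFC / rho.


FC = P * BSFC / rho_fuel
   = 44 * 220 / 840
   = 9680 / 840
   = 11.52 L/h


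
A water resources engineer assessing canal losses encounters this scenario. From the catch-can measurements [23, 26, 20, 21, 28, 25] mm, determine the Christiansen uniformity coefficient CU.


xbar = 143 / 6 = 23.833
sum|xi - xbar| = 15
CU = 100 * (1 - 15 / (6 * 23.833))
   = 100 * (1 - 0.1049)
   = 89.51%


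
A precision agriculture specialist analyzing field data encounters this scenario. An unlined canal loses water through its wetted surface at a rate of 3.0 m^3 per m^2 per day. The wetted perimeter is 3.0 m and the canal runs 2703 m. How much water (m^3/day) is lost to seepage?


S = C * P * L
  = 3.0 * 3.0 * 2703
  = 24327 m^3/day


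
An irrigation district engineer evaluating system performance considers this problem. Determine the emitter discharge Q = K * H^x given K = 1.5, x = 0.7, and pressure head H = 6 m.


Q = K * H^x
  = 1.5 * 6^0.7
  = 1.5 * 3.5051
  = 5.26 L/h


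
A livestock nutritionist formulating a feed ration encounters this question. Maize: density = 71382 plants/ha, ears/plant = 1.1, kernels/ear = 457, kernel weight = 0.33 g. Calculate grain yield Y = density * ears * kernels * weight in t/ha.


Y = density * ears * kernels * kw
  = 71382 * 1.1 * 457 * 0.33 g/ha
  = 11841631.36 g/ha
  = 11841.63 kg/ha = 11.84 t/ha


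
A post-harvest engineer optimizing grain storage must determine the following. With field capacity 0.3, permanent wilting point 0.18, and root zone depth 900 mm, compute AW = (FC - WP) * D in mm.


AW = (FC - WP) * D
   = (0.3 - 0.18) * 900
   = 0.12 * 900
   = 108 mm


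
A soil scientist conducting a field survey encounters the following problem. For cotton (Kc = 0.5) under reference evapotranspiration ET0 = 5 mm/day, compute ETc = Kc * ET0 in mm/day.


ETc = Kc * ET0
    = 0.5 * 5
    = 2.50 mm/day


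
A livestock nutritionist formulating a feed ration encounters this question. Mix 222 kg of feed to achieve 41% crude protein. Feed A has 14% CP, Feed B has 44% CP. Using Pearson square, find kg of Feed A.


parts_A = CP_b - target = 44 - 41 = 3
parts_B = target - CP_a = 41 - 14 = 27
total_parts = 3 + 27 = 30
Feed A = 222 * 3 / 30 = 22.20 kg
Feed B = 222 * 27 / 30 = 199.80 kg

22.20 kg


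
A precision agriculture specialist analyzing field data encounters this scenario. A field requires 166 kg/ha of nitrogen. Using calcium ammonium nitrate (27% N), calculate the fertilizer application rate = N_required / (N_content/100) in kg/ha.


Rate = N_required / (N_content / 100)
     = 166 / (27 / 100)
     = 166 / 0.27
     = 614.81 kg/ha


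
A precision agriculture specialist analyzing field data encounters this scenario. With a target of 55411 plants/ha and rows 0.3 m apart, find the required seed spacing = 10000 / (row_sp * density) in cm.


spacing = 10000 / (row_sp * density)
        = 10000 / (0.3 * 55411)
        = 10000 / 16623.30
        = 0.60157 m = 60.16 cm


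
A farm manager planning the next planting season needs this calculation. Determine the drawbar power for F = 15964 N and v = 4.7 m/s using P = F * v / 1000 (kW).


P = F * v / 1000
  = 15964 * 4.7 / 1000
  = 75030.80 / 1000
  = 75.03 kW


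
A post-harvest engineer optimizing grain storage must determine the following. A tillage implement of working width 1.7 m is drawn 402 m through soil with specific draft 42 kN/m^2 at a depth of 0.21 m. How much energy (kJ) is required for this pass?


E = k * d * w * L
  = 42 * 0.21 * 1.7 * 402
  = 6027.59 kJ


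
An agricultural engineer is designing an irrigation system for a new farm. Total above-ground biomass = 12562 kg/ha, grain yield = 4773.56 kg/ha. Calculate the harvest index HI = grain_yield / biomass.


HI = grain_yield / biomass
   = 4773.56 / 12562
   = 0.38


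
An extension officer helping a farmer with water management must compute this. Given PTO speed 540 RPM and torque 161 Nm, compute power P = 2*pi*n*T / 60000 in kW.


P = 2*pi*n*T / 60000
  = 2*pi * 540 * 161 / 60000
  = 546260.13 / 60000
  = 9.10 kW


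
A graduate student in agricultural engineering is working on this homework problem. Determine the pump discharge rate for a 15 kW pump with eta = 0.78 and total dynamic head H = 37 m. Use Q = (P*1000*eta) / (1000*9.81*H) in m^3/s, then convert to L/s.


Q = (P * 1000 * eta) / (rho * g * H)
  = (15 * 1000 * 0.78) / (1000 * 9.81 * 37)
  = 11700 / 362970
  = 0.03223 m^3/s = 32.23 L/s


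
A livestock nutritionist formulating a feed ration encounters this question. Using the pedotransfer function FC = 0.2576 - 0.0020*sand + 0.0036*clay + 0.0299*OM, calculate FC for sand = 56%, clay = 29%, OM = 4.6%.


FC = 0.2576 - 0.0020*56 + 0.0036*29 + 0.0299*4.6
   = 0.2576 - 0.1120 + 0.1044 + 0.1375
   = 0.3875
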